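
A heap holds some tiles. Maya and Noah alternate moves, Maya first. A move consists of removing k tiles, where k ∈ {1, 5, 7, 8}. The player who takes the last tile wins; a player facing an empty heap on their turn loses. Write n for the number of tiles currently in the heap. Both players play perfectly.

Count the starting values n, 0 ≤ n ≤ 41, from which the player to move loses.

12

Label each position W (a win for the player to move) or L (a loss). A position with no legal move is L; any other position is W exactly when some move reaches an L, and L when every move reaches a W.
n=0: no move → L
n=1: can move to 0, which is L ⇒ W
n=2: the only move is to 1(W), a W ⇒ L
n=3: can move to 2, which is L ⇒ W
n=4: the only move is to 3(W), a W ⇒ L
n=5: can move to 4, which is L ⇒ W
n=6: moves to 5(W), 1(W); every one is W ⇒ L
n=7: can move to 6, which is L ⇒ W
n=8: can move to 0, which is L ⇒ W
n=9: can move to 4, which is L ⇒ W
n=10: can move to 2, which is L ⇒ W
n=11: can move to 6, which is L ⇒ W
n=12: can move to 4, which is L ⇒ W
n=13: can move to 6, which is L ⇒ W
n=14: can move to 6, which is L ⇒ W
n=15: moves to 14(W), 10(W), 8(W), 7(W); every one is W ⇒ L
n=16: can move to 15, which is L ⇒ W
n=17: moves to 16(W), 12(W), 10(W), 9(W); every one is W ⇒ L
n=18: can move to 17, which is L ⇒ W
n=19: moves to 18(W), 14(W), 12(W), 11(W); every one is W ⇒ L
n=20: can move to 19, which is L ⇒ W
n=21: moves to 20(W), 16(W), 14(W), 13(W); every one is W ⇒ L
n=22: can move to 21, which is L ⇒ W
n=23: can move to 15, which is L ⇒ W
n=24: can move to 19, which is L ⇒ W
n=25: can move to 17, which is L ⇒ W
n=26: can move to 21, which is L ⇒ W
n=27: can move to 19, which is L ⇒ W
n=28: can move to 21, which is L ⇒ W
n=29: can move to 21, which is L ⇒ W
n=30: moves to 29(W), 25(W), 23(W), 22(W); every one is W ⇒ L
n=31: can move to 30, which is L ⇒ W
n=32: moves to 31(W), 27(W), 25(W), 24(W); every one is W ⇒ L
n=33: can move to 32, which is L ⇒ W
n=34: moves to 33(W), 29(W), 27(W), 26(W); every one is W ⇒ L
n=35: can move to 34, which is L ⇒ W
n=36: moves to 35(W), 31(W), 29(W), 28(W); every one is W ⇒ L
n=37: can move to 36, which is L ⇒ W
n=38: can move to 30, which is L ⇒ W
n=39: can move to 34, which is L ⇒ W
n=40: can move to 32, which is L ⇒ W
n=41: can move to 36, which is L ⇒ W
L entries with 0 ≤ n ≤ 41: n = 0, 2, 4, 6, 15, 17, 19, 21, 30, 32, 34, 36; that makes 12.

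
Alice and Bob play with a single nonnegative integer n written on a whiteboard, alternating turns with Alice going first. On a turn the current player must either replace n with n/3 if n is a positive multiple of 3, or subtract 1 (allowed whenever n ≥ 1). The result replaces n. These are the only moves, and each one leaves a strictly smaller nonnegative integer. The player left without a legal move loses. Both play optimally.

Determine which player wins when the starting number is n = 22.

Bob wins.

Positions with no move are L. A position that does have a move is losing for the player to move precisely when every available move leads to a winning position for the opponent. Fill in the labels:
n=0: no move → L
n=1: can move to 0, which is L ⇒ W
n=2: the only move is to 1(W), a W ⇒ L
n=3: can move to 2, which is L ⇒ W
n=4: the only move is to 3(W), a W ⇒ L
n=5: can move to 4, which is L ⇒ W
n=6: can move to 2, which is L ⇒ W
n=7: the only move is to 6(W), a W ⇒ L
n=8: can move to 7, which is L ⇒ W
n=9: moves to 3(W), 8(W); every one is W ⇒ L
n=10: can move to 9, which is L ⇒ W
n=11: the only move is to 10(W), a W ⇒ L
n=12: can move to 4, which is L ⇒ W
n=13: the only move is to 12(W), a W ⇒ L
n=14: can move to 13, which is L ⇒ W
n=15: moves to 5(W), 14(W); every one is W ⇒ L
n=16: can move to 15, which is L ⇒ W
n=17: the only move is to 16(W), a W ⇒ L
n=18: can move to 17, which is L ⇒ W
n=19: the only move is to 18(W), a W ⇒ L
n=20: can move to 19, which is L ⇒ W
n=21: can move to 7, which is L ⇒ W
n=22: the only move is to 21(W), a W ⇒ L
The starting position 22 is L: whatever Alice does, the opponent receives a W position.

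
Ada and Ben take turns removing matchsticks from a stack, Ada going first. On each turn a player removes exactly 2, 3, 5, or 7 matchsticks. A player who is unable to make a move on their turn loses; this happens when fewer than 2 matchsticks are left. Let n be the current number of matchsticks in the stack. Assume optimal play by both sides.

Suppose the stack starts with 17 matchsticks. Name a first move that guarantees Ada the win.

Remove 7, leaving 10.

Label each position W (a win for the player to move) or L (a loss). A position with no legal move is L; any other position is W exactly when some move reaches an L, and L when every move reaches a W.
n=0: no move → L
n=1: no move → L
n=2: reaches L-position 0 → W
n=3: reaches L-position 1 → W
n=4: reaches L-position 1 → W
n=5: reaches L-position 0 → W
n=6: reaches L-position 1 → W
n=7: reaches L-position 0 → W
n=8: reaches L-position 1 → W
n=9: only reaches 7(W), 6(W), 4(W), 2(W), all W → L
n=10: only reaches 8(W), 7(W), 5(W), 3(W), all W → L
n=11: reaches L-position 9 → W
n=12: reaches L-position 10 → W
n=13: reaches L-position 10 → W
n=14: reaches L-position 9 → W
n=15: reaches L-position 10 → W
n=16: reaches L-position 9 → W
n=17: reaches L-position 10 → W
From 17, the L positions reachable in one move are: 10.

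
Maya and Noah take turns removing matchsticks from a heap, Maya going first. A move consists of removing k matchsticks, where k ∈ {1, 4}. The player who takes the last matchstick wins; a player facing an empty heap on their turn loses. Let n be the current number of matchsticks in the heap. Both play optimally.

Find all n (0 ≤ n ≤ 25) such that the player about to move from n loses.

0, 2, 5, 7, 10, 12, 15, 17, 20, 22, 25

Use the standard recursion: the mover loses at a terminal position; elsewhere, the mover wins exactly when some move hands the opponent an L position.
n=0: no move → L
n=1: can move to 0, which is L ⇒ W
n=2: the only move is to 1(W), a W ⇒ L
n=3: can move to 2, which is L ⇒ W
n=4: can move to 0, which is L ⇒ W
n=5: moves to 4(W), 1(W); every one is W ⇒ L
n=6: can move to 5, which is L ⇒ W
n=7: moves to 6(W), 3(W); every one is W ⇒ L
n=8: can move to 7, which is L ⇒ W
n=9: can move to 5, which is L ⇒ W
n=10: moves to 9(W), 6(W); every one is W ⇒ L
n=11: can move to 10, which is L ⇒ W
n=12: moves to 11(W), 8(W); every one is W ⇒ L
n=13: can move to 12, which is L ⇒ W
n=14: can move to 10, which is L ⇒ W
n=15: moves to 14(W), 11(W); every one is W ⇒ L
n=16: can move to 15, which is L ⇒ W
n=17: moves to 16(W), 13(W); every one is W ⇒ L
n=18: can move to 17, which is L ⇒ W
n=19: can move to 15, which is L ⇒ W
n=20: moves to 19(W), 16(W); every one is W ⇒ L
n=21: can move to 20, which is L ⇒ W
n=22: moves to 21(W), 18(W); every one is W ⇒ L
n=23: can move to 22, which is L ⇒ W
n=24: can move to 20, which is L ⇒ W
n=25: moves to 24(W), 21(W); every one is W ⇒ L
Reading off the rows marked L gives the requested list; there are 11 such values of n.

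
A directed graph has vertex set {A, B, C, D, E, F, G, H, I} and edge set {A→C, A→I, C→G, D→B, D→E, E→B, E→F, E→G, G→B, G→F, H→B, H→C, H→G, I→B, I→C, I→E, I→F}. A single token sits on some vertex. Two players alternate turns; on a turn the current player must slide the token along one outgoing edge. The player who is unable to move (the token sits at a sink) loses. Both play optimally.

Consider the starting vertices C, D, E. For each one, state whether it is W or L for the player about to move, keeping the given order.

Classify positions by backward induction: terminal positions (no move available) are L. From any other position, the mover wins iff some move reaches an L.
Every edge goes from a vertex to one that appears earlier in the order F, B, G, E, C, I, H, D, A, so processing vertices in that order labels each vertex after all of its successors.
F: no outgoing edge → L
B: no outgoing edge → L
G: →B(L), so W
E: →B(L), so W
C: →G(W) only, which is W, so L
I: →C(L), so W
H: →C(L), so W
D: →B(L), so W
A: →C(L), so W

C: L, D: W, E: W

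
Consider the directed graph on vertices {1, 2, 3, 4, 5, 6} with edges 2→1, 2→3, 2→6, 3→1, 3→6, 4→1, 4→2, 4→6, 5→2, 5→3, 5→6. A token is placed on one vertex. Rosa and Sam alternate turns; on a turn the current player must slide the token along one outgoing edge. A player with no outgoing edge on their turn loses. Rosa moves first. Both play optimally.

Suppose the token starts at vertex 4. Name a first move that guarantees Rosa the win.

Compute win/loss labels from the base case upward. A position with no move is L. Any other position is W if it can reach an L in one move, else L.
Every edge goes from a vertex to one that appears earlier in the order 1, 6, 3, 2, 5, 4, so processing vertices in that order labels each vertex after all of its successors.
1: no outgoing edge → L
6: no outgoing edge → L
3: can move to 6, which is L ⇒ W
2: can move to 6, which is L ⇒ W
5: can move to 6, which is L ⇒ W
4: can move to 6, which is L ⇒ W
From 4, the L positions reachable in one move are: 6, 1. Any move reaching one of these is winning.

Move to 6.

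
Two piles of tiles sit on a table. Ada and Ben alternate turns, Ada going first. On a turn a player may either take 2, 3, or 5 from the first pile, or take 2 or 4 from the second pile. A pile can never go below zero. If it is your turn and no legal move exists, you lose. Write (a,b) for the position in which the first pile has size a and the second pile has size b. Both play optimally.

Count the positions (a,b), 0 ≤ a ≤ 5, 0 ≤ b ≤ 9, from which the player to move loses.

Build the W/L table. Terminal = L. A non-terminal position is W if it has a move to some L; otherwise it is L.
Every move lowers a or b (never raises either), so fill the grid row by row in increasing a, and left to right within a row: each cell's successors are then already labelled.
      b=0  b=1  b=2  b=3  b=4  b=5  b=6  b=7  b=8  b=9
a=0:    L    L    W    W    W    W    L    L    W    W
a=1:    L    L    W    W    W    W    L    L    W    W
a=2:    W    W    L    L    W    W    W    W    L    L
a=3:    W    W    L    L    W    W    W    W    L    L
a=4:    W    W    W    W    L    L    W    W    W    W
a=5:    W    W    W    W    L    L    W    W    W    W
Cells with no legal move (terminal, hence L): (0,0), (0,1), (1,0), (1,1).
The remaining L cells, each justified by listing all of its moves:
(0,6): →(0,4)(W), (0,2)(W) — all W, so L
(0,7): →(0,5)(W), (0,3)(W) — all W, so L
(1,6): →(1,4)(W), (1,2)(W) — all W, so L
(1,7): →(1,5)(W), (1,3)(W) — all W, so L
(2,2): →(0,2)(W), (2,0)(W) — all W, so L
(2,3): →(0,3)(W), (2,1)(W) — all W, so L
(2,8): →(0,8)(W), (2,6)(W), (2,4)(W) — all W, so L
(2,9): →(0,9)(W), (2,7)(W), (2,5)(W) — all W, so L
(3,2): →(1,2)(W), (0,2)(W), (3,0)(W) — all W, so L
(3,3): →(1,3)(W), (0,3)(W), (3,1)(W) — all W, so L
(3,8): →(1,8)(W), (0,8)(W), (3,6)(W), (3,4)(W) — all W, so L
(3,9): →(1,9)(W), (0,9)(W), (3,7)(W), (3,5)(W) — all W, so L
(4,4): →(2,4)(W), (1,4)(W), (4,2)(W), (4,0)(W) — all W, so L
(4,5): →(2,5)(W), (1,5)(W), (4,3)(W), (4,1)(W) — all W, so L
(5,4): →(3,4)(W), (2,4)(W), (0,4)(W), (5,2)(W), (5,0)(W) — all W, so L
(5,5): →(3,5)(W), (2,5)(W), (0,5)(W), (5,3)(W), (5,1)(W) — all W, so L
Every other cell has at least one move into one of the L cells above, so it is W.
L cells per row: a=0: 4, a=1: 4, a=2: 4, a=3: 4, a=4: 2, a=5: 2; total 20.

20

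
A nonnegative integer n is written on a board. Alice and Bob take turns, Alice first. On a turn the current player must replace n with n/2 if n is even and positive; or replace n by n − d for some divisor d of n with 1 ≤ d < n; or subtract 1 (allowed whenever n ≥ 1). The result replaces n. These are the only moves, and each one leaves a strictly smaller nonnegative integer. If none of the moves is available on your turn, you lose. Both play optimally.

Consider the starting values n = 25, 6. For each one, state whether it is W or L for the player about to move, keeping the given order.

25: L, 6: W

Classify positions by backward induction: terminal positions (no move available) are L. From any other position, the mover wins iff some move reaches an L.
n=0: no move → L
n=1: reaches L-position 0 → W
n=2: only reaches 1(W), which is W → L
n=3: reaches L-position 2 → W
n=4: reaches L-position 2 → W
n=5: only reaches 4(W), which is W → L
n=6: reaches L-position 5 → W
n=7: only reaches 6(W), which is W → L
n=8: reaches L-position 7 → W
n=9: only reaches 6(W), 8(W), all W → L
n=10: reaches L-position 5 → W
n=11: only reaches 10(W), which is W → L
n=12: reaches L-position 9 → W
n=13: only reaches 12(W), which is W → L
n=14: reaches L-position 7 → W
n=15: only reaches 10(W), 12(W), 14(W), all W → L
n=16: reaches L-position 15 → W
n=17: only reaches 16(W), which is W → L
n=18: reaches L-position 9 → W
n=19: only reaches 18(W), which is W → L
n=20: reaches L-position 15 → W
n=21: only reaches 14(W), 18(W), 20(W), all W → L
n=22: reaches L-position 11 → W
n=23: only reaches 22(W), which is W → L
n=24: reaches L-position 21 → W
n=25: only reaches 20(W), 24(W), all W → L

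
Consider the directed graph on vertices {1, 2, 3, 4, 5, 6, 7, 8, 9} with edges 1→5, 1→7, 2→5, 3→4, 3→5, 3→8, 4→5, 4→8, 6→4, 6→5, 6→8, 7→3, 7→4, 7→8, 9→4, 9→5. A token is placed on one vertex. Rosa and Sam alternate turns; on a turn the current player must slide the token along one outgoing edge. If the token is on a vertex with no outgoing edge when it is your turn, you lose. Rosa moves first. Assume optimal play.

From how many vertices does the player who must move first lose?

Positions with no move are L. A position that does have a move is losing for the player to move precisely when every available move leads to a winning position for the opponent. Fill in the labels:
Every edge goes from a vertex to one that appears earlier in the order 8, 5, 4, 3, 7, 1, 9, 2, 6, so processing vertices in that order labels each vertex after all of its successors.
8: no outgoing edge → L
5: no outgoing edge → L
4: reaches L-position 5 → W
3: reaches L-position 5 → W
7: reaches L-position 8 → W
1: reaches L-position 5 → W
9: reaches L-position 5 → W
2: reaches L-position 5 → W
6: reaches L-position 5 → W
The L vertices are 5, 8; that is 2 in all.

2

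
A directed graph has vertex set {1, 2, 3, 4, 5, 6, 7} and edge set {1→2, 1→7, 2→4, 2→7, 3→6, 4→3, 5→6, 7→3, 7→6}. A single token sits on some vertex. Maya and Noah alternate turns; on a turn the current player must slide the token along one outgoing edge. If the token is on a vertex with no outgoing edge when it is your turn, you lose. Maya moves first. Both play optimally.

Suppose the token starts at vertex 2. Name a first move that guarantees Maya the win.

Build the W/L table. Terminal = L. A non-terminal position is W if it has a move to some L; otherwise it is L.
Every edge goes from a vertex to one that appears earlier in the order 6, 3, 7, 4, 5, 2, 1, so processing vertices in that order labels each vertex after all of its successors.
6: no outgoing edge → L
3: W (go to 6, an L position)
7: W (go to 6, an L position)
4: L (sole option 3(W) is W)
5: W (go to 6, an L position)
2: W (go to 4, an L position)
1: L (options 2(W), 7(W) are all W)
From 2, the L positions reachable in one move are: 4.

Move to 4.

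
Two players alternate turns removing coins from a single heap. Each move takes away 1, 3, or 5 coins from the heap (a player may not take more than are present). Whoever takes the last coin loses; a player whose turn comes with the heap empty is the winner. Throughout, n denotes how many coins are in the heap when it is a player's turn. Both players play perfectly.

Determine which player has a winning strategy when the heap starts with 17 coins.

Use the standard recursion: the mover wins at a terminal position; elsewhere, the mover wins exactly when some move hands the opponent an L position.
n=0: no move; the opponent has just taken the last coin and therefore loses → W
n=1: →0(W) only, which is W, so L
n=2: →1(L), so W
n=3: →2(W), 0(W) — all W, so L
n=4: →3(L), so W
n=5: →4(W), 2(W), 0(W) — all W, so L
n=6: →5(L), so W
n=7: →6(W), 4(W), 2(W) — all W, so L
n=8: →7(L), so W
n=9: →8(W), 6(W), 4(W) — all W, so L
n=10: →9(L), so W
n=11: →10(W), 8(W), 6(W) — all W, so L
n=12: →11(L), so W
n=13: →12(W), 10(W), 8(W) — all W, so L
n=14: →13(L), so W
n=15: →14(W), 12(W), 10(W) — all W, so L
n=16: →15(L), so W
n=17: →16(W), 14(W), 12(W) — all W, so L
The starting position 17 is L: whatever the player to move does, the opponent receives a W position.

The second player wins.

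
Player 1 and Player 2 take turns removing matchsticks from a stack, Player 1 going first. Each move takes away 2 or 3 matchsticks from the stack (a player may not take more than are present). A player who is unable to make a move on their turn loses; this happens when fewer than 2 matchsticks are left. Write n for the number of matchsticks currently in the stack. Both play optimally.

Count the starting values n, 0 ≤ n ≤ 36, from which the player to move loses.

Positions with no move are L. A position that does have a move is losing for the player to move precisely when every available move leads to a winning position for the opponent. Fill in the labels:
n=0: no move → L
n=1: no move → L
n=2: can move to 0, which is L ⇒ W
n=3: can move to 1, which is L ⇒ W
n=4: can move to 1, which is L ⇒ W
n=5: moves to 3(W), 2(W); every one is W ⇒ L
n=6: moves to 4(W), 3(W); every one is W ⇒ L
n=7: can move to 5, which is L ⇒ W
n=8: can move to 6, which is L ⇒ W
n=9: can move to 6, which is L ⇒ W
n=10: moves to 8(W), 7(W); every one is W ⇒ L
n=11: moves to 9(W), 8(W); every one is W ⇒ L
n=12: can move to 10, which is L ⇒ W
n=13: can move to 11, which is L ⇒ W
n=14: can move to 11, which is L ⇒ W
n=15: moves to 13(W), 12(W); every one is W ⇒ L
n=16: moves to 14(W), 13(W); every one is W ⇒ L
n=17: can move to 15, which is L ⇒ W
n=18: can move to 16, which is L ⇒ W
n=19: can move to 16, which is L ⇒ W
n=20: moves to 18(W), 17(W); every one is W ⇒ L
n=21: moves to 19(W), 18(W); every one is W ⇒ L
n=22: can move to 20, which is L ⇒ W
n=23: can move to 21, which is L ⇒ W
n=24: can move to 21, which is L ⇒ W
n=25: moves to 23(W), 22(W); every one is W ⇒ L
n=26: moves to 24(W), 23(W); every one is W ⇒ L
n=27: can move to 25, which is L ⇒ W
n=28: can move to 26, which is L ⇒ W
n=29: can move to 26, which is L ⇒ W
n=30: moves to 28(W), 27(W); every one is W ⇒ L
n=31: moves to 29(W), 28(W); every one is W ⇒ L
n=32: can move to 30, which is L ⇒ W
n=33: can move to 31, which is L ⇒ W
n=34: can move to 31, which is L ⇒ W
n=35: moves to 33(W), 32(W); every one is W ⇒ L
n=36: moves to 34(W), 33(W); every one is W ⇒ L
L entries with 0 ≤ n ≤ 36: n = 0, 1, 5, 6, 10, 11, 15, 16, 20, 21, 25, 26, 30, 31, 35, 36; that makes 16.

16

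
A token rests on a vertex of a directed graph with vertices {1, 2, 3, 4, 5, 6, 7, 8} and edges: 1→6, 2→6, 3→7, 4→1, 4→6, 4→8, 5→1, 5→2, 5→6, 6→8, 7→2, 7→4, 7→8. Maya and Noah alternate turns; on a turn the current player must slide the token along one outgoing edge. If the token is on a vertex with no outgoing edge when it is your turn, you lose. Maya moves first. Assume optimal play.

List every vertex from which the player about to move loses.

Work bottom-up. With no move the player to move loses. Otherwise the position is W if at least one move leads to an L position for the opponent, and L if every move leads to a W.
Every edge goes from a vertex to one that appears earlier in the order 8, 6, 1, 4, 2, 5, 7, 3, so processing vertices in that order labels each vertex after all of its successors.
8: no outgoing edge → L
6: →8(L), so W
1: →6(W) only, which is W, so L
4: →1(L), so W
2: →6(W) only, which is W, so L
5: →2(L), so W
7: →2(L), so W
3: →7(W) only, which is W, so L
The losing starting vertices are exactly the entries labelled L in this table (4 of them).

1, 2, 3, 8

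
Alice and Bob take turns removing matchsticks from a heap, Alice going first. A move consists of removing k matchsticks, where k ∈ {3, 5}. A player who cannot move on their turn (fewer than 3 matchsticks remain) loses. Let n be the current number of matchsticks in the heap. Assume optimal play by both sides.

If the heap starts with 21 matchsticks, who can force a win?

Alice wins.

Use the standard recursion: the mover loses at a terminal position; elsewhere, the mover wins exactly when some move hands the opponent an L position.
n=0: no move → L
n=1: no move → L
n=2: no move → L
n=3: W (go to 0, an L position)
n=4: W (go to 1, an L position)
n=5: W (go to 2, an L position)
n=6: W (go to 1, an L position)
n=7: W (go to 2, an L position)
n=8: L (options 5(W), 3(W) are all W)
n=9: L (options 6(W), 4(W) are all W)
n=10: L (options 7(W), 5(W) are all W)
n=11: W (go to 8, an L position)
n=12: W (go to 9, an L position)
n=13: W (go to 10, an L position)
n=14: W (go to 9, an L position)
n=15: W (go to 10, an L position)
n=16: L (options 13(W), 11(W) are all W)
n=17: L (options 14(W), 12(W) are all W)
n=18: L (options 15(W), 13(W) are all W)
n=19: W (go to 16, an L position)
n=20: W (go to 17, an L position)
n=21: W (go to 18, an L position)
From 21 Alice can remove 3, leaving 18, reaching an L position.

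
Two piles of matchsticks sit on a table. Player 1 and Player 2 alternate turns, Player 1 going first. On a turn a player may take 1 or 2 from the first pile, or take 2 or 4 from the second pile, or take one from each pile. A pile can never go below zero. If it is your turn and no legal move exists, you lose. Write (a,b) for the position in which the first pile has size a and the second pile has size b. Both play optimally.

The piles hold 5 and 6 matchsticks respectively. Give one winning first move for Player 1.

Move to (3,6).

Compute win/loss labels from the base case upward. A position with no move is L. Any other position is W if it can reach an L in one move, else L.
No move ever increases a pile, so every position that can arise here has a ≤ 5 and b ≤ 6; it is enough to label the cells with 0 ≤ a ≤ 5 and 0 ≤ b ≤ 6.
Every move lowers a or b (never raises either), so fill the grid row by row in increasing a, and left to right within a row: each cell's successors are then already labelled.
      b=0  b=1  b=2  b=3  b=4  b=5  b=6
a=0:    L    L    W    W    W    W    L
a=1:    W    W    W    L    L    W    W
a=2:    W    W    L    W    W    W    W
a=3:    L    L    W    W    W    W    L
a=4:    W    W    W    L    L    W    W
a=5:    W    W    L    W    W    W    W
Cells with no legal move (terminal, hence L): (0,0), (0,1).
The remaining L cells, each justified by listing all of its moves:
(0,6): only reaches (0,4)(W), (0,2)(W), all W → L
(1,3): only reaches (0,3)(W), (1,1)(W), (0,2)(W), all W → L
(1,4): only reaches (0,4)(W), (1,2)(W), (1,0)(W), (0,3)(W), all W → L
(2,2): only reaches (1,2)(W), (0,2)(W), (2,0)(W), (1,1)(W), all W → L
(3,0): only reaches (2,0)(W), (1,0)(W), all W → L
(3,1): only reaches (2,1)(W), (1,1)(W), (2,0)(W), all W → L
(3,6): only reaches (2,6)(W), (1,6)(W), (3,4)(W), (3,2)(W), (2,5)(W), all W → L
(4,3): only reaches (3,3)(W), (2,3)(W), (4,1)(W), (3,2)(W), all W → L
(4,4): only reaches (3,4)(W), (2,4)(W), (4,2)(W), (4,0)(W), (3,3)(W), all W → L
(5,2): only reaches (4,2)(W), (3,2)(W), (5,0)(W), (4,1)(W), all W → L
Every other cell has at least one move into one of the L cells above, so it is W.
From (5,6), the L positions reachable in one move are: (3,6), (5,2). Any move reaching one of these is winning.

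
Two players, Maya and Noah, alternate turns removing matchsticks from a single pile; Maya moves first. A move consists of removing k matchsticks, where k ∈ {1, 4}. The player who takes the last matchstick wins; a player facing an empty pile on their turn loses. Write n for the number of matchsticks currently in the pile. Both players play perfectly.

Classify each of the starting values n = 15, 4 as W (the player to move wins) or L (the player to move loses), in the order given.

Build the W/L table. Terminal = L. A non-terminal position is W if it has a move to some L; otherwise it is L.
n=0: no move → L
n=1: W (go to 0, an L position)
n=2: L (sole option 1(W) is W)
n=3: W (go to 2, an L position)
n=4: W (go to 0, an L position)
n=5: L (options 4(W), 1(W) are all W)
n=6: W (go to 5, an L position)
n=7: L (options 6(W), 3(W) are all W)
n=8: W (go to 7, an L position)
n=9: W (go to 5, an L position)
n=10: L (options 9(W), 6(W) are all W)
n=11: W (go to 10, an L position)
n=12: L (options 11(W), 8(W) are all W)
n=13: W (go to 12, an L position)
n=14: W (go to 10, an L position)
n=15: L (options 14(W), 11(W) are all W)

15: L, 4: W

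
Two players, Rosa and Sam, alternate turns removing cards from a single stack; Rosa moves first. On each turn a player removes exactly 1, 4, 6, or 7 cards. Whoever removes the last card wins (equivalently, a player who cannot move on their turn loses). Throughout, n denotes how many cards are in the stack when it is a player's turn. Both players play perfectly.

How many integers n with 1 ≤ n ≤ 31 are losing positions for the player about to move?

10

Compute win/loss labels from the base case upward. A position with no move is L. Any other position is W if it can reach an L in one move, else L.
n=0: no move → L
n=1: can move to 0, which is L ⇒ W
n=2: the only move is to 1(W), a W ⇒ L
n=3: can move to 2, which is L ⇒ W
n=4: can move to 0, which is L ⇒ W
n=5: moves to 4(W), 1(W); every one is W ⇒ L
n=6: can move to 5, which is L ⇒ W
n=7: can move to 0, which is L ⇒ W
n=8: can move to 2, which is L ⇒ W
n=9: can move to 5, which is L ⇒ W
n=10: moves to 9(W), 6(W), 4(W), 3(W); every one is W ⇒ L
n=11: can move to 10, which is L ⇒ W
n=12: can move to 5, which is L ⇒ W
n=13: moves to 12(W), 9(W), 7(W), 6(W); every one is W ⇒ L
n=14: can move to 13, which is L ⇒ W
n=15: moves to 14(W), 11(W), 9(W), 8(W); every one is W ⇒ L
n=16: can move to 15, which is L ⇒ W
n=17: can move to 13, which is L ⇒ W
n=18: moves to 17(W), 14(W), 12(W), 11(W); every one is W ⇒ L
n=19: can move to 18, which is L ⇒ W
n=20: can move to 13, which is L ⇒ W
n=21: can move to 15, which is L ⇒ W
n=22: can move to 18, which is L ⇒ W
n=23: moves to 22(W), 19(W), 17(W), 16(W); every one is W ⇒ L
n=24: can move to 23, which is L ⇒ W
n=25: can move to 18, which is L ⇒ W
n=26: moves to 25(W), 22(W), 20(W), 19(W); every one is W ⇒ L
n=27: can move to 26, which is L ⇒ W
n=28: moves to 27(W), 24(W), 22(W), 21(W); every one is W ⇒ L
n=29: can move to 28, which is L ⇒ W
n=30: can move to 26, which is L ⇒ W
n=31: moves to 30(W), 27(W), 25(W), 24(W); every one is W ⇒ L
L entries with 1 ≤ n ≤ 31 (n=0 is outside the asked range and is not counted): n = 2, 5, 10, 13, 15, 18, 23, 26, 28, 31; that makes 10.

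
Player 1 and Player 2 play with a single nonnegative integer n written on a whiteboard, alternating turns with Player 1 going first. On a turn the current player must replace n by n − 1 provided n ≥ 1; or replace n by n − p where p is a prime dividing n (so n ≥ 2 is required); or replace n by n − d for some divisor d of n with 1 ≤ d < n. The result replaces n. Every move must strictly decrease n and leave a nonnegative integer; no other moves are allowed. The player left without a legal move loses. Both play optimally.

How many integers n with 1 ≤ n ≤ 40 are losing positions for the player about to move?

8

Label each position W (a win for the player to move) or L (a loss). A position with no legal move is L; any other position is W exactly when some move reaches an L, and L when every move reaches a W.
n=0: no move → L
n=1: can move to 0, which is L ⇒ W
n=2: can move to 0, which is L ⇒ W
n=3: can move to 0, which is L ⇒ W
n=4: moves to 2(W), 3(W); every one is W ⇒ L
n=5: can move to 0, which is L ⇒ W
n=6: can move to 4, which is L ⇒ W
n=7: can move to 0, which is L ⇒ W
n=8: can move to 4, which is L ⇒ W
n=9: moves to 6(W), 8(W); every one is W ⇒ L
n=10: can move to 9, which is L ⇒ W
n=11: can move to 0, which is L ⇒ W
n=12: can move to 9, which is L ⇒ W
n=13: can move to 0, which is L ⇒ W
n=14: moves to 7(W), 12(W), 13(W); every one is W ⇒ L
n=15: can move to 14, which is L ⇒ W
n=16: can move to 14, which is L ⇒ W
n=17: can move to 0, which is L ⇒ W
n=18: can move to 9, which is L ⇒ W
n=19: can move to 0, which is L ⇒ W
n=20: moves to 10(W), 15(W), 16(W), 18(W), 19(W); every one is W ⇒ L
n=21: can move to 14, which is L ⇒ W
n=22: can move to 20, which is L ⇒ W
n=23: can move to 0, which is L ⇒ W
n=24: can move to 20, which is L ⇒ W
n=25: can move to 20, which is L ⇒ W
n=26: moves to 13(W), 24(W), 25(W); every one is W ⇒ L
n=27: can move to 26, which is L ⇒ W
n=28: can move to 14, which is L ⇒ W
n=29: can move to 0, which is L ⇒ W
n=30: can move to 20, which is L ⇒ W
n=31: can move to 0, which is L ⇒ W
n=32: moves to 16(W), 24(W), 28(W), 30(W), 31(W); every one is W ⇒ L
n=33: can move to 32, which is L ⇒ W
n=34: can move to 32, which is L ⇒ W
n=35: moves to 28(W), 30(W), 34(W); every one is W ⇒ L
n=36: can move to 32, which is L ⇒ W
n=37: can move to 0, which is L ⇒ W
n=38: moves to 19(W), 36(W), 37(W); every one is W ⇒ L
n=39: can move to 26, which is L ⇒ W
n=40: can move to 20, which is L ⇒ W
L entries with 1 ≤ n ≤ 40 (n=0 is outside the asked range and is not counted): n = 4, 9, 14, 20, 26, 32, 35, 38; that makes 8.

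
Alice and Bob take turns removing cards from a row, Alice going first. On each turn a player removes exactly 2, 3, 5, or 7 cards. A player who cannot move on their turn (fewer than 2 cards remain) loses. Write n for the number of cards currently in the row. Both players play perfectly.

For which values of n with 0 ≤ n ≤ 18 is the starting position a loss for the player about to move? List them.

0, 1, 9, 10, 18

Use the standard recursion: the mover loses at a terminal position; elsewhere, the mover wins exactly when some move hands the opponent an L position.
n=0: no move → L
n=1: no move → L
n=2: reaches L-position 0 → W
n=3: reaches L-position 1 → W
n=4: reaches L-position 1 → W
n=5: reaches L-position 0 → W
n=6: reaches L-position 1 → W
n=7: reaches L-position 0 → W
n=8: reaches L-position 1 → W
n=9: only reaches 7(W), 6(W), 4(W), 2(W), all W → L
n=10: only reaches 8(W), 7(W), 5(W), 3(W), all W → L
n=11: reaches L-position 9 → W
n=12: reaches L-position 10 → W
n=13: reaches L-position 10 → W
n=14: reaches L-position 9 → W
n=15: reaches L-position 10 → W
n=16: reaches L-position 9 → W
n=17: reaches L-position 10 → W
n=18: only reaches 16(W), 15(W), 13(W), 11(W), all W → L
Reading off the rows marked L gives the requested list; there are 5 such values of n.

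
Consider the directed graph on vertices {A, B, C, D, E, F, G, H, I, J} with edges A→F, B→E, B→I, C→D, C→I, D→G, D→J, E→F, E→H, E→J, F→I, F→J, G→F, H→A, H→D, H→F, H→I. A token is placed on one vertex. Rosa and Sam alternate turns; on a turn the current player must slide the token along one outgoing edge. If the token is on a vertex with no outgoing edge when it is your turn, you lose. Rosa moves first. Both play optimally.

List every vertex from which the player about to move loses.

A, G, I, J

Use the standard recursion: the mover loses at a terminal position; elsewhere, the mover wins exactly when some move hands the opponent an L position.
Every edge goes from a vertex to one that appears earlier in the order J, I, F, G, A, D, H, C, E, B, so processing vertices in that order labels each vertex after all of its successors.
J: no outgoing edge → L
I: no outgoing edge → L
F: W (go to I, an L position)
G: L (sole option F(W) is W)
A: L (sole option F(W) is W)
D: W (go to G, an L position)
H: W (go to A, an L position)
C: W (go to I, an L position)
E: W (go to J, an L position)
B: W (go to I, an L position)
The losing starting vertices are exactly the entries labelled L in this table (4 of them).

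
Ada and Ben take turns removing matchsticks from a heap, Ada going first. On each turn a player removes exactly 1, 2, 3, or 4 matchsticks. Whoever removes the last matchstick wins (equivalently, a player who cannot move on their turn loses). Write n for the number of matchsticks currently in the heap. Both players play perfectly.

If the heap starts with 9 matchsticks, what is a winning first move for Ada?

Remove 4, leaving 5.

Work bottom-up. With no move the player to move loses. Otherwise the position is W if at least one move leads to an L position for the opponent, and L if every move leads to a W.
n=0: no move → L
n=1: can move to 0, which is L ⇒ W
n=2: can move to 0, which is L ⇒ W
n=3: can move to 0, which is L ⇒ W
n=4: can move to 0, which is L ⇒ W
n=5: moves to 4(W), 3(W), 2(W), 1(W); every one is W ⇒ L
n=6: can move to 5, which is L ⇒ W
n=7: can move to 5, which is L ⇒ W
n=8: can move to 5, which is L ⇒ W
n=9: can move to 5, which is L ⇒ W
From 9, the L positions reachable in one move are: 5.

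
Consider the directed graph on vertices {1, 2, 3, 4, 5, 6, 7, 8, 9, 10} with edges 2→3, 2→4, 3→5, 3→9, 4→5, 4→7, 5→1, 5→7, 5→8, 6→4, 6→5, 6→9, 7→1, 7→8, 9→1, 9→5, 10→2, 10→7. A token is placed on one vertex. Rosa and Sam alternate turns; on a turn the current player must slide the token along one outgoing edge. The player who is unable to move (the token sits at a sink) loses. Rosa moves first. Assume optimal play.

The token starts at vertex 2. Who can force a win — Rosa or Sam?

Rosa wins.

Positions with no move are L. A position that does have a move is losing for the player to move precisely when every available move leads to a winning position for the opponent. Fill in the labels:
Every edge goes from a vertex to one that appears earlier in the order 8, 1, 7, 5, 4, 9, 3, 2, 10, 6, so processing vertices in that order labels each vertex after all of its successors.
8: no outgoing edge → L
1: no outgoing edge → L
7: reaches L-position 1 → W
5: reaches L-position 1 → W
4: only reaches 5(W), 7(W), all W → L
9: reaches L-position 1 → W
3: only reaches 9(W), 5(W), all W → L
2: reaches L-position 3 → W
10: only reaches 2(W), 7(W), all W → L
6: reaches L-position 4 → W
From 2 Rosa can move to 3, reaching an L position.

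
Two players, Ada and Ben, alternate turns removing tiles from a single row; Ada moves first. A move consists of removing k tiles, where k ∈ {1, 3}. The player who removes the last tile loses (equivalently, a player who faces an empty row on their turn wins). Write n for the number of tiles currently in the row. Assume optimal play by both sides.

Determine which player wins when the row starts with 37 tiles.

Compute win/loss labels from the base case upward. A position with no move is W. Any other position is W if it can reach an L in one move, else L.
n=0: no move; the opponent has just taken the last tile and therefore loses → W
n=1: the only move is to 0(W), a W ⇒ L
n=2: can move to 1, which is L ⇒ W
n=3: moves to 2(W), 0(W); every one is W ⇒ L
n=4: can move to 3, which is L ⇒ W
n=5: moves to 4(W), 2(W); every one is W ⇒ L
n=6: can move to 5, which is L ⇒ W
n=7: moves to 6(W), 4(W); every one is W ⇒ L
n=8: can move to 7, which is L ⇒ W
n=9: moves to 8(W), 6(W); every one is W ⇒ L
n=10: can move to 9, which is L ⇒ W
n=11: moves to 10(W), 8(W); every one is W ⇒ L
n=12: can move to 11, which is L ⇒ W
n=13: moves to 12(W), 10(W); every one is W ⇒ L
n=14: can move to 13, which is L ⇒ W
n=15: moves to 14(W), 12(W); every one is W ⇒ L
n=16: can move to 15, which is L ⇒ W
n=17: moves to 16(W), 14(W); every one is W ⇒ L
n=18: can move to 17, which is L ⇒ W
n=19: moves to 18(W), 16(W); every one is W ⇒ L
n=20: can move to 19, which is L ⇒ W
n=21: moves to 20(W), 18(W); every one is W ⇒ L
n=22: can move to 21, which is L ⇒ W
n=23: moves to 22(W), 20(W); every one is W ⇒ L
n=24: can move to 23, which is L ⇒ W
n=25: moves to 24(W), 22(W); every one is W ⇒ L
n=26: can move to 25, which is L ⇒ W
n=27: moves to 26(W), 24(W); every one is W ⇒ L
n=28: can move to 27, which is L ⇒ W
n=29: moves to 28(W), 26(W); every one is W ⇒ L
n=30: can move to 29, which is L ⇒ W
n=31: moves to 30(W), 28(W); every one is W ⇒ L
n=32: can move to 31, which is L ⇒ W
n=33: moves to 32(W), 30(W); every one is W ⇒ L
n=34: can move to 33, which is L ⇒ W
n=35: moves to 34(W), 32(W); every one is W ⇒ L
n=36: can move to 35, which is L ⇒ W
n=37: moves to 36(W), 34(W); every one is W ⇒ L
Every move from 37 reaches a W position, so the mover loses.

Ben wins.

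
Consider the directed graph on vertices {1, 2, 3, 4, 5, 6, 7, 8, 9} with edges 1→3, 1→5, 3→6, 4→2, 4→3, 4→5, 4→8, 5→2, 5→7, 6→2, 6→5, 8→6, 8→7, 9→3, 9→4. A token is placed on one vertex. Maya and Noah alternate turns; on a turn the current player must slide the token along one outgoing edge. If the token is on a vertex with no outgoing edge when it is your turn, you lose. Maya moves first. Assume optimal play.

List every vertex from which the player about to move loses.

2, 3, 7

Work bottom-up. With no move the player to move loses. Otherwise the position is W if at least one move leads to an L position for the opponent, and L if every move leads to a W.
Every edge goes from a vertex to one that appears earlier in the order 2, 7, 5, 6, 8, 3, 1, 4, 9, so processing vertices in that order labels each vertex after all of its successors.
2: no outgoing edge → L
7: no outgoing edge → L
5: reaches L-position 7 → W
6: reaches L-position 2 → W
8: reaches L-position 7 → W
3: only reaches 6(W), which is W → L
1: reaches L-position 3 → W
4: reaches L-position 3 → W
9: reaches L-position 3 → W
The losing starting vertices are exactly the entries labelled L in this table (3 of them).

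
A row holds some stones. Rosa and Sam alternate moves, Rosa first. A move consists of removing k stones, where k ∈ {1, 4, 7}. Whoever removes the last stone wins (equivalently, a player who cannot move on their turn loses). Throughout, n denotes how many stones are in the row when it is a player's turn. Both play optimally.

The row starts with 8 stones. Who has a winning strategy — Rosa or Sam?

Sam wins.

Classify positions by backward induction: terminal positions (no move available) are L. From any other position, the mover wins iff some move reaches an L.
n=0: no move → L
n=1: reaches L-position 0 → W
n=2: only reaches 1(W), which is W → L
n=3: reaches L-position 2 → W
n=4: reaches L-position 0 → W
n=5: only reaches 4(W), 1(W), all W → L
n=6: reaches L-position 5 → W
n=7: reaches L-position 0 → W
n=8: only reaches 7(W), 4(W), 1(W), all W → L
Every move from 8 reaches a W position, so the mover loses.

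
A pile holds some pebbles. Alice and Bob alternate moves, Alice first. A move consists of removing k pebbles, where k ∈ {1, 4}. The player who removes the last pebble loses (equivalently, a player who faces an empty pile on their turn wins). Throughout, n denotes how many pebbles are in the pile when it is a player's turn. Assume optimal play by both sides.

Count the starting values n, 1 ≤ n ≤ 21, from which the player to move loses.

Use the standard recursion: the mover wins at a terminal position; elsewhere, the mover wins exactly when some move hands the opponent an L position.
n=0: no move; the opponent has just taken the last pebble and therefore loses → W
n=1: only reaches 0(W), which is W → L
n=2: reaches L-position 1 → W
n=3: only reaches 2(W), which is W → L
n=4: reaches L-position 3 → W
n=5: reaches L-position 1 → W
n=6: only reaches 5(W), 2(W), all W → L
n=7: reaches L-position 6 → W
n=8: only reaches 7(W), 4(W), all W → L
n=9: reaches L-position 8 → W
n=10: reaches L-position 6 → W
n=11: only reaches 10(W), 7(W), all W → L
n=12: reaches L-position 11 → W
n=13: only reaches 12(W), 9(W), all W → L
n=14: reaches L-position 13 → W
n=15: reaches L-position 11 → W
n=16: only reaches 15(W), 12(W), all W → L
n=17: reaches L-position 16 → W
n=18: only reaches 17(W), 14(W), all W → L
n=19: reaches L-position 18 → W
n=20: reaches L-position 16 → W
n=21: only reaches 20(W), 17(W), all W → L
L entries with 1 ≤ n ≤ 21 (the range starts at n=1): n = 1, 3, 6, 8, 11, 13, 16, 18, 21; that makes 9.

9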